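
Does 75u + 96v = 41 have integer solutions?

Step 1: Compute gcd(75, 96).
gcd(75, 96) = 3

Step 2: Check divisibility.
Does 3 divide 41? 41 = 3 x 13 + 2, so no.

By the theorem on linear Diophantine equations, 75u + 96v = 41 has integer solutions if and only if gcd(75, 96) divides 41. Since 3 does not divide 41, no solutions exist.

No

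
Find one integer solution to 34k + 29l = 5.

Step 1: Check solvability.
gcd(34, 29) = 1
Since 1 divides 5, solutions exist.

Step 2: Apply extended Euclidean algorithm to find gcd.
We find integers such that 34*x0 + 29*y0 = 1

Step 3: Scale the particular solution.
Multiply by 5/1 = 5:
k = 30, l = -35

Step 4: Verify.
34*(30) + 29*(-35) = 5 = 5 ✓

k = 30, l = -35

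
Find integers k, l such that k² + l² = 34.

We need to find integers k, l > 0 such that k² + l² = 34.
Trying k = 3: l² = 34 - 3² = 34 - 9 = 25
l = 5
Check: 3² + 5² = 9 + 25 = 34 ✓

34 = 3² + 5²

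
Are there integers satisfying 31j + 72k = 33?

Step 1: Compute gcd(31, 72).
gcd(31, 72) = 1

Step 2: Check divisibility.
Does 1 divide 33? 33 = 1 x 33, so yes.

By the theorem on linear Diophantine equations, 31j + 72k = 33 has integer solutions if and only if gcd(31, 72) divides 33. Since 1 | 33, solutions exist.

Yes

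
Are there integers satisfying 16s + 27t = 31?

Step 1: Compute gcd(16, 27).
gcd(16, 27) = 1

Step 2: Check divisibility.
Does 1 divide 31? 31 = 1 x 31, so yes.

By the theorem on linear Diophantine equations, 16s + 27t = 31 has integer solutions if and only if gcd(16, 27) divides 31. Since 1 | 31, solutions exist.

Yes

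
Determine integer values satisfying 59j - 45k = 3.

Step 1: Check solvability.
gcd(59, 45) = 1
Since 1 divides 3, solutions exist.

Step 2: Apply extended Euclidean algorithm to find gcd.
We find integers such that 59*x0 + 45*y0 = 1

Step 3: Scale the particular solution.
Multiply by 3/1 = 3:
j = -48, k = -63

Step 4: Verify.
59*(-48) - 45*(-63) = 3 = 3 ✓

j = -48, k = -63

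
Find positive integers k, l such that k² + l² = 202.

Search for k with 202 - k² a perfect square.
k = 9: 202 - 9² = 202 - 81 = 121 = 11² ✓
So k = 9, l = 11.

k = 9, l = 11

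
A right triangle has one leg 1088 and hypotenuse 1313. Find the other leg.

a² = c² - b² = 1723969 - 1183744 = 540225
a = 735

735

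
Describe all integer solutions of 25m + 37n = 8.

Step 1: Compute gcd(25, 37) = 1.
Since 1 divides 8, solutions exist.

Step 2: Find a particular solution using extended Euclidean algorithm.
We get m₀ = 24, n₀ = -16.
Check: 25*24 + 37*-16 = 8 = 8 ✓

Step 3: Write the general solution.
m = 24 + (37/1)t = 24 + 37t
n = -16 - (25/1)t = -16 - 25t
for any integer t.

m = 24 + 37t, n = -16 - 25t for integer t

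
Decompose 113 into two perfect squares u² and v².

We need to find integers u, v > 0 such that u² + v² = 113.
Trying u = 7: v² = 113 - 7² = 113 - 49 = 64
v = 8
Check: 7² + 8² = 49 + 64 = 113 ✓

113 = 7² + 8²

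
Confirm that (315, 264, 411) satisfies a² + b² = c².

Compute a² + b² = 315² + 264² = 99225 + 69696 = 168921
Compute c² = 411² = 168921
Since 168921 = 168921, confirmed.

Yes, it is a Pythagorean triple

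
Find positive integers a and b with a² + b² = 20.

We need to find integers a, b > 0 such that a² + b² = 20.
Trying a = 2: b² = 20 - 2² = 20 - 4 = 16
b = 4
Check: 2² + 4² = 4 + 16 = 20 ✓

20 = 2² + 4²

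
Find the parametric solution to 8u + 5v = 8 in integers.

Step 1: Compute gcd(8, 5) = 1.
Since 1 divides 8, solutions exist.

Step 2: Find a particular solution using extended Euclidean algorithm.
We get u₀ = 16, v₀ = -24.
Check: 8*16 + 5*-24 = 8 = 8 ✓

Step 3: Write the general solution.
u = 16 + (5/1)t = 16 + 5t
v = -24 - (8/1)t = -24 - 8t
for any integer t.

u = 16 + 5t, v = -24 - 8t for integer t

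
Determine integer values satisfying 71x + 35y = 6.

Step 1: Check solvability.
gcd(71, 35) = 1
Since 1 divides 6, solutions exist.

Step 2: Apply extended Euclidean algorithm to find gcd.
We find integers such that 71*x0 + 35*y0 = 1

Step 3: Scale the particular solution.
Multiply by 6/1 = 6:
x = 6, y = -12

Step 4: Verify.
71*(6) + 35*(-12) = 6 = 6 ✓

x = 6, y = -12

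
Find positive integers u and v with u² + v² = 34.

We need to find integers u, v > 0 such that u² + v² = 34.
Trying u = 3: v² = 34 - 3² = 34 - 9 = 25
v = 5
Check: 3² + 5² = 9 + 25 = 34 ✓

34 = 3² + 5²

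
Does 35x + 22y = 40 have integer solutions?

Step 1: Compute gcd(35, 22).
gcd(35, 22) = 1

Step 2: Check divisibility.
Does 1 divide 40? 40 = 1 x 40, so yes.

By the theorem on linear Diophantine equations, 35x + 22y = 40 has integer solutions if and only if gcd(35, 22) divides 40. Since 1 | 40, solutions exist.

Yes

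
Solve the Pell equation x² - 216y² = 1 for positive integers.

We seek the smallest positive integers (x, y) with x² - 216y² = 1, i.e., x² = 216y² + 1.
Try successive y values:
y = 1: x² = 216·1² + 1 = 217, not a perfect square
y = 2: x² = 216·2² + 1 = 865, not a perfect square
y = 3: x² = 216·3² + 1 = 1945, not a perfect square
... continuing the search (or via continued fractions) ...
y = 33: x² = 216·33² + 1 = 235225, x = 485 ✓

Verify: 485² - 216·33² = 235225 - 235224 = 1 ✓

x = 485, y = 33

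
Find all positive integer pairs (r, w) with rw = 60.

The positive divisors of 60 are: 1, 2, 3, 4, 5, 6, 10, 12, 15, 20, 30, 60.
Each divisor d gives the pair (d, 60/d):
(1, 60), (2, 30), (3, 20), (4, 15), (5, 12), (6, 10), (10, 6), (12, 5), (15, 4), (20, 3), (30, 2), (60, 1)

(1, 60), (2, 30), (3, 20), (4, 15), (5, 12), (6, 10), (10, 6), (12, 5), (15, 4), (20, 3), (30, 2), (60, 1)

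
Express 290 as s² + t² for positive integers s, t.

We need to find integers s, t > 0 such that s² + t² = 290.
Trying s = 1: t² = 290 - 1² = 290 - 1 = 289
t = 17
Check: 1² + 17² = 1 + 289 = 290 ✓

290 = 1² + 17²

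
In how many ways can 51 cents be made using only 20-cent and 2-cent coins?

We need non-negative integers (x, y) with 20x + 2y = 51.
For each x from 0 to 2, check if (51 - 20x) is a non-negative multiple of 2.
Solutions (x, y): none
Count: 0

0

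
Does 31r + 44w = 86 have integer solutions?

Step 1: Compute gcd(31, 44).
gcd(31, 44) = 1

Step 2: Check divisibility.
Does 1 divide 86? 86 = 1 x 86, so yes.

By the theorem on linear Diophantine equations, 31r + 44w = 86 has integer solutions if and only if gcd(31, 44) divides 86. Since 1 | 86, solutions exist.

Yes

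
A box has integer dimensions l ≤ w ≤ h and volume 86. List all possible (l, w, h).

Iterate l from 1 to ⌊86^(1/3)⌋. For each l dividing 86, iterate w ≥ l with w dividing 86/l, and set h = 86/(l·w).
Triples found (2): (1×1×86), (1×2×43)

(1×1×86), (1×2×43)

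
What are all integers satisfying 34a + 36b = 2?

Step 1: Compute gcd(34, 36) = 2.
Since 2 divides 2, solutions exist.

Step 2: Find a particular solution using extended Euclidean algorithm.
We get a₀ = -1, b₀ = 1.
Check: 34*-1 + 36*1 = 2 = 2 ✓

Step 3: Write the general solution.
a = -1 + (36/2)t = -1 + 18t
b = 1 - (34/2)t = 1 - 17t
for any integer t.

a = -1 + 18t, b = 1 - 17t for integer t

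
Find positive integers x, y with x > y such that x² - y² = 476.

Factor: x² - y² = (x+y)(x-y) = 476.
We need two factors of 476 with the same parity.
Use x+y = 238 and x-y = 2 (product 238·2 = 476).
Adding: 2x = 240, so x = 120.
Subtracting: 2y = 236, so y = 118.
Check: 120² - 118² = 14400 - 13924 = 476 ✓

x = 120, y = 118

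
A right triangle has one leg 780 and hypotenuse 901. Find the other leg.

a² = c² - b² = 811801 - 608400 = 203401
a = 451

451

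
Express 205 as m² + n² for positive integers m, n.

We need to find integers m, n > 0 such that m² + n² = 205.
Trying m = 3: n² = 205 - 3² = 205 - 9 = 196
n = 14
Check: 3² + 14² = 9 + 196 = 205 ✓

205 = 3² + 14²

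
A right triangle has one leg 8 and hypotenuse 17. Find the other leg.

a² = c² - b² = 289 - 64 = 225
a = 15

15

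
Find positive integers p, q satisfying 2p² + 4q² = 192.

Try small values of p and check whether (192 - 2p²)/4 is a perfect square.
p = 8: 2·8² = 128, so 4q² = 192 - 128 = 64, giving q² = 16, q = 4.
Check: 2·8² + 4·4² = 128 + 64 = 192 ✓

p = 8, q = 4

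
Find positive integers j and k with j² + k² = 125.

We need to find integers j, k > 0 such that j² + k² = 125.
Trying j = 2: k² = 125 - 2² = 125 - 4 = 121
k = 11
Check: 2² + 11² = 4 + 121 = 125 ✓

125 = 2² + 11²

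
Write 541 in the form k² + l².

We need to find integers k, l > 0 such that k² + l² = 541.
Trying k = 10: l² = 541 - 10² = 541 - 100 = 441
l = 21
Check: 10² + 21² = 100 + 441 = 541 ✓

541 = 10² + 21²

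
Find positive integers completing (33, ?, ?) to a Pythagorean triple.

We need the other leg and hypotenuse such that 33² + x² = c².
Take x = 544, c = 545: 33² + 544² = 1089 + 295936 = 297025 = 545² ✓
Triple: (33, 544, 545)

(33, 544, 545)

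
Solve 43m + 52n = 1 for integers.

Step 1: Check solvability.
gcd(43, 52) = 1
Since 1 divides 1, solutions exist.

Step 2: Apply extended Euclidean algorithm to find gcd.
We find integers such that 43*x0 + 52*y0 = 1

Step 3: Scale the particular solution.
Multiply by 1/1 = 1:
m = 23, n = -19

Step 4: Verify.
43*(23) + 52*(-19) = 1 = 1 ✓

m = 23, n = -19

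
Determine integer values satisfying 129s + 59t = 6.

Step 1: Check solvability.
gcd(129, 59) = 1
Since 1 divides 6, solutions exist.

Step 2: Apply extended Euclidean algorithm to find gcd.
We find integers such that 129*x0 + 59*y0 = 1

Step 3: Scale the particular solution.
Multiply by 6/1 = 6:
s = -96, t = 210

Step 4: Verify.
129*(-96) + 59*(210) = 6 = 6 ✓

s = -96, t = 210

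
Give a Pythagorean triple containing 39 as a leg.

We need the other leg and hypotenuse such that 39² + x² = c².
Take x = 760, c = 761: 39² + 760² = 1521 + 577600 = 579121 = 761² ✓
Triple: (39, 760, 761)

(39, 760, 761)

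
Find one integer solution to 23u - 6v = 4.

Step 1: Check solvability.
gcd(23, 6) = 1
Since 1 divides 4, solutions exist.

Step 2: Apply extended Euclidean algorithm to find gcd.
We find integers such that 23*x0 + 6*y0 = 1

Step 3: Scale the particular solution.
Multiply by 4/1 = 4:
u = -4, v = -16

Step 4: Verify.
23*(-4) - 6*(-16) = 4 = 4 ✓

u = -4, v = -16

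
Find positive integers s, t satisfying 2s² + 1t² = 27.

Try small values of s and check whether (27 - 2s²)/1 is a perfect square.
s = 3: 2·3² = 18, so 1t² = 27 - 18 = 9, giving t² = 9, t = 3.
Check: 2·3² + 1·3² = 18 + 9 = 27 ✓

s = 3, t = 3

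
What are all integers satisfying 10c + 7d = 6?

Step 1: Compute gcd(10, 7) = 1.
Since 1 divides 6, solutions exist.

Step 2: Find a particular solution using extended Euclidean algorithm.
We get c₀ = -12, d₀ = 18.
Check: 10*-12 + 7*18 = 6 = 6 ✓

Step 3: Write the general solution.
c = -12 + (7/1)t = -12 + 7t
d = 18 - (10/1)t = 18 - 10t
for any integer t.

c = -12 + 7t, d = 18 - 10t for integer t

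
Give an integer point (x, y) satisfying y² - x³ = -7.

Try small integer x values and check whether x³ - 7 is a perfect square.
x = 2: x³ - 7 = 2³ - 7 = 8 - 7 = 1
Is 1 a perfect square? 1² = 1 ✓
So (x, y) = (2, -1) is a solution.

x = 2, y = -1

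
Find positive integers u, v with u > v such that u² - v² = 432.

Factor: u² - v² = (u+v)(u-v) = 432.
We need two factors of 432 with the same parity.
Use u+v = 216 and u-v = 2 (product 216·2 = 432).
Adding: 2u = 218, so u = 109.
Subtracting: 2v = 214, so v = 107.
Check: 109² - 107² = 11881 - 11449 = 432 ✓

u = 109, v = 107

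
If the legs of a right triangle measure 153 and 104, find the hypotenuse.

c² = a² + b² = 153² + 104² = 23409 + 10816 = 34225
c = 185

185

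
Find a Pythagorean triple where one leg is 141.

We need the other leg and hypotenuse such that 141² + x² = c².
Take x = 1100, c = 1109: 141² + 1100² = 19881 + 1210000 = 1229881 = 1109² ✓
Triple: (141, 1100, 1109)

(141, 1100, 1109)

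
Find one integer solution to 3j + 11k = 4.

Step 1: Check solvability.
gcd(3, 11) = 1
Since 1 divides 4, solutions exist.

Step 2: Apply extended Euclidean algorithm to find gcd.
We find integers such that 3*x0 + 11*y0 = 1

Step 3: Scale the particular solution.
Multiply by 4/1 = 4:
j = 16, k = -4

Step 4: Verify.
3*(16) + 11*(-4) = 4 = 4 ✓

j = 16, k = -4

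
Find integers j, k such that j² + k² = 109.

We need to find integers j, k > 0 such that j² + k² = 109.
Trying j = 3: k² = 109 - 3² = 109 - 9 = 100
k = 10
Check: 3² + 10² = 9 + 100 = 109 ✓

109 = 3² + 10²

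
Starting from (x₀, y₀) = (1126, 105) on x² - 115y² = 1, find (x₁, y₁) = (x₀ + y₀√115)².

Solutions to x² - Dy² = 1 are generated by powers of (x₀ + y₀√D).
The next solution satisfies x₁ + y₁√115 = (x₀ + y₀√115)², giving:
x₁ = x₀² + 115y₀² = 1126² + 115·105² = 1267876 + 1267875 = 2535751
y₁ = 2x₀y₀ = 2·1126·105 = 236460

Verify: 2535751² - 115·236460² = 6430033134001 - 6430033134000 = 1 ✓

x = 2535751, y = 236460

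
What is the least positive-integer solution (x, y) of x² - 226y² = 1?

We seek the smallest positive integers (x, y) with x² - 226y² = 1, i.e., x² = 226y² + 1.
Try successive y values:
y = 1: x² = 226·1² + 1 = 227, not a perfect square
y = 2: x² = 226·2² + 1 = 905, not a perfect square
y = 3: x² = 226·3² + 1 = 2035, not a perfect square
... continuing the search (or via continued fractions) ...
y = 30: x² = 226·30² + 1 = 203401, x = 451 ✓

Verify: 451² - 226·30² = 203401 - 203400 = 1 ✓

x = 451, y = 30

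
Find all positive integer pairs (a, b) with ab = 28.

The positive divisors of 28 are: 1, 2, 4, 7, 14, 28.
Each divisor d gives the pair (d, 28/d):
(1, 28), (2, 14), (4, 7), (7, 4), (14, 2), (28, 1)

(1, 28), (2, 14), (4, 7), (7, 4), (14, 2), (28, 1)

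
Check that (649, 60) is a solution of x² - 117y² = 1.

Compute x² = 649² = 421201
Compute 117y² = 117·60² = 117·3600 = 421200
x² - 117y² = 421201 - 421200 = 1
Since this equals 1, (649, 60) is a solution.

Yes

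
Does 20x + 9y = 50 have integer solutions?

Step 1: Compute gcd(20, 9).
gcd(20, 9) = 1

Step 2: Check divisibility.
Does 1 divide 50? 50 = 1 x 50, so yes.

By the theorem on linear Diophantine equations, 20x + 9y = 50 has integer solutions if and only if gcd(20, 9) divides 50. Since 1 | 50, solutions exist.

Yes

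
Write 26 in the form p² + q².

We need to find integers p, q > 0 such that p² + q² = 26.
Trying p = 1: q² = 26 - 1² = 26 - 1 = 25
q = 5
Check: 1² + 5² = 1 + 25 = 26 ✓

26 = 1² + 5²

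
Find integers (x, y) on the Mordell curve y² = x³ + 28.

Try small integer x values and check whether x³ + 28 is a perfect square.
x = -3: x³ + 28 = -3³ + 28 = -27 + 28 = 1
Is 1 a perfect square? 1² = 1 ✓
So (x, y) = (-3, -1) is a solution.

x = -3, y = -1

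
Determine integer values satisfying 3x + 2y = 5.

Step 1: Check solvability.
gcd(3, 2) = 1
Since 1 divides 5, solutions exist.

Step 2: Apply extended Euclidean algorithm to find gcd.
We find integers such that 3*x0 + 2*y0 = 1

Step 3: Scale the particular solution.
Multiply by 5/1 = 5:
x = 5, y = -5

Step 4: Verify.
3*(5) + 2*(-5) = 5 = 5 ✓

x = 5, y = -5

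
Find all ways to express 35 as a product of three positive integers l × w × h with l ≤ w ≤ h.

Iterate l from 1 to ⌊35^(1/3)⌋. For each l dividing 35, iterate w ≥ l with w dividing 35/l, and set h = 35/(l·w).
Triples found (2): (1×1×35), (1×5×7)

(1×1×35), (1×5×7)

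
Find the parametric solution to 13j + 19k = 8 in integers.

Step 1: Compute gcd(13, 19) = 1.
Since 1 divides 8, solutions exist.

Step 2: Find a particular solution using extended Euclidean algorithm.
We get j₀ = 24, k₀ = -16.
Check: 13*24 + 19*-16 = 8 = 8 ✓

Step 3: Write the general solution.
j = 24 + (19/1)t = 24 + 19t
k = -16 - (13/1)t = -16 - 13t
for any integer t.

j = 24 + 19t, k = -16 - 13t for integer t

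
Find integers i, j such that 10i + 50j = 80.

Step 1: Check solvability.
gcd(10, 50) = 10
Since 10 divides 80, solutions exist.

Step 2: Apply extended Euclidean algorithm to find gcd.
We find integers such that 10*x0 + 50*y0 = 10

Step 3: Scale the particular solution.
Multiply by 80/10 = 8:
i = 8, j = 0

Step 4: Verify.
10*(8) + 50*(0) = 80 = 80 ✓

i = 8, j = 0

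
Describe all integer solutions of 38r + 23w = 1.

Step 1: Compute gcd(38, 23) = 1.
Since 1 divides 1, solutions exist.

Step 2: Find a particular solution using extended Euclidean algorithm.
We get r₀ = -3, w₀ = 5.
Check: 38*-3 + 23*5 = 1 = 1 ✓

Step 3: Write the general solution.
r = -3 + (23/1)t = -3 + 23t
w = 5 - (38/1)t = 5 - 38t
for any integer t.

r = -3 + 23t, w = 5 - 38t for integer t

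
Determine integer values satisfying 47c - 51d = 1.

Step 1: Check solvability.
gcd(47, 51) = 1
Since 1 divides 1, solutions exist.

Step 2: Apply extended Euclidean algorithm to find gcd.
We find integers such that 47*x0 + 51*y0 = 1

Step 3: Scale the particular solution.
Multiply by 1/1 = 1:
c = -13, d = -12

Step 4: Verify.
47*(-13) - 51*(-12) = 1 = 1 ✓

c = -13, d = -12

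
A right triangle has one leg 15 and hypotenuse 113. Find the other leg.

b² = c² - a² = 12769 - 225 = 12544
b = 112

112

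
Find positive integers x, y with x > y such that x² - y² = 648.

Factor: x² - y² = (x+y)(x-y) = 648.
We need two factors of 648 with the same parity.
Use x+y = 324 and x-y = 2 (product 324·2 = 648).
Adding: 2x = 326, so x = 163.
Subtracting: 2y = 322, so y = 161.
Check: 163² - 161² = 26569 - 25921 = 648 ✓

x = 163, y = 161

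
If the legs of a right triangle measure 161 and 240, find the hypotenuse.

c² = a² + b² = 161² + 240² = 25921 + 57600 = 83521
c = 289

289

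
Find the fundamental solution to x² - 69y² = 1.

We seek the smallest positive integers (x, y) with x² - 69y² = 1, i.e., x² = 69y² + 1.
Try successive y values:
y = 1: x² = 69·1² + 1 = 70, not a perfect square
y = 2: x² = 69·2² + 1 = 277, not a perfect square
y = 3: x² = 69·3² + 1 = 622, not a perfect square
... continuing the search (or via continued fractions) ...
y = 936: x² = 69·936² + 1 = 60450625, x = 7775 ✓

Verify: 7775² - 69·936² = 60450625 - 60450624 = 1 ✓

x = 7775, y = 936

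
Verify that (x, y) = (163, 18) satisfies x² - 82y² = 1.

Compute x² = 163² = 26569
Compute 82y² = 82·18² = 82·324 = 26568
x² - 82y² = 26569 - 26568 = 1
Since this equals 1, (163, 18) is a solution.

Yes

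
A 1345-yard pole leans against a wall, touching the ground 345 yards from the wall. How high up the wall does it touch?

The ladder, wall, and ground form a right triangle with hypotenuse 1345 and one leg 345.
By the Pythagorean theorem: h² = 1345² - 345² = 1809025 - 119025 = 1690000
h = √1690000 = 1300 yards

1300 yards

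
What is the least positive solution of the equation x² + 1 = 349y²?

We need x² = 349y² - 1. Try successive y:
y = 1: x² = 349·1² - 1 = 348, not a perfect square
y = 2: x² = 349·2² - 1 = 1395, not a perfect square
y = 3: x² = 349·3² - 1 = 3140, not a perfect square
...
y = 493: x² = 349·493² - 1 = 84824100 = 9210² ✓
Check: 9210² - 349·493² = 84824100 - 84824101 = -1 ✓

x = 9210, y = 493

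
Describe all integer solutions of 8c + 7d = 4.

Step 1: Compute gcd(8, 7) = 1.
Since 1 divides 4, solutions exist.

Step 2: Find a particular solution using extended Euclidean algorithm.
We get c₀ = 4, d₀ = -4.
Check: 8*4 + 7*-4 = 4 = 4 ✓

Step 3: Write the general solution.
c = 4 + (7/1)t = 4 + 7t
d = -4 - (8/1)t = -4 - 8t
for any integer t.

c = 4 + 7t, d = -4 - 8t for integer t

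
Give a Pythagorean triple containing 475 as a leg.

We need the other leg and hypotenuse such that 475² + x² = c².
Take x = 132, c = 493: 475² + 132² = 225625 + 17424 = 243049 = 493² ✓
Triple: (475, 132, 493)

(475, 132, 493)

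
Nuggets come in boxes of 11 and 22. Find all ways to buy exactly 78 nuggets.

We need non-negative integers (x, y) with 11x + 22y = 78.
For each x in 0..7, check if 78 - 11x is a non-negative multiple of 22.
No x yields an integer y ≥ 0.

No solution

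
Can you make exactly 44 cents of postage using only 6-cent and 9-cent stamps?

We need non-negative x, y with 6x + 9y = 44.
gcd(6, 9) = 3, and 3 does not divide 44.
No integer solutions exist, so certainly no non-negative ones.

No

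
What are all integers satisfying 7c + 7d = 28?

Step 1: Compute gcd(7, 7) = 7.
Since 7 divides 28, solutions exist.

Step 2: Find a particular solution using extended Euclidean algorithm.
We get c₀ = 0, d₀ = 4.
Check: 7*0 + 7*4 = 28 = 28 ✓

Step 3: Write the general solution.
c = 0 + (7/7)t = 0 + 1t
d = 4 - (7/7)t = 4 - 1t
for any integer t.

c = 0 + 1t, d = 4 - 1t for integer t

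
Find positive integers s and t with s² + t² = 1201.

We need to find integers s, t > 0 such that s² + t² = 1201.
Trying s = 24: t² = 1201 - 24² = 1201 - 576 = 625
t = 25
Check: 24² + 25² = 576 + 625 = 1201 ✓

1201 = 24² + 25²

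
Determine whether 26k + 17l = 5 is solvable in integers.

Step 1: Compute gcd(26, 17).
gcd(26, 17) = 1

Step 2: Check divisibility.
Does 1 divide 5? 5 = 1 x 5, so yes.

By the theorem on linear Diophantine equations, 26k + 17l = 5 has integer solutions if and only if gcd(26, 17) divides 5. Since 1 | 5, solutions exist.

Yes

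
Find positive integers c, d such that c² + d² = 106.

Search for c with 106 - c² a perfect square.
c = 5: 106 - 5² = 106 - 25 = 81 = 9² ✓
So c = 5, d = 9.

c = 5, d = 9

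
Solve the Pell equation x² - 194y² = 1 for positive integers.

We seek the smallest positive integers (x, y) with x² - 194y² = 1, i.e., x² = 194y² + 1.
Try successive y values:
y = 1: x² = 194·1² + 1 = 195, not a perfect square
y = 2: x² = 194·2² + 1 = 777, not a perfect square
y = 3: x² = 194·3² + 1 = 1747, not a perfect square
... continuing the search (or via continued fractions) ...
y = 14: x² = 194·14² + 1 = 38025, x = 195 ✓

Verify: 195² - 194·14² = 38025 - 38024 = 1 ✓

x = 195, y = 14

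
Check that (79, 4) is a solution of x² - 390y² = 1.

Compute x² = 79² = 6241
Compute 390y² = 390·4² = 390·16 = 6240
x² - 390y² = 6241 - 6240 = 1
Since this equals 1, (79, 4) is a solution.

Yes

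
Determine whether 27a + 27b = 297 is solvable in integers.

Step 1: Compute gcd(27, 27).
gcd(27, 27) = 27

Step 2: Check divisibility.
Does 27 divide 297? 297 = 27 x 11, so yes.

By the theorem on linear Diophantine equations, 27a + 27b = 297 has integer solutions if and only if gcd(27, 27) divides 297. Since 27 | 297, solutions exist.

Yes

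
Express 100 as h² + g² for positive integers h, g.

We need to find integers h, g > 0 such that h² + g² = 100.
Trying h = 6: g² = 100 - 6² = 100 - 36 = 64
g = 8
Check: 6² + 8² = 36 + 64 = 100 ✓

100 = 6² + 8²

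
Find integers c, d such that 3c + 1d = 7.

Step 1: Check solvability.
gcd(3, 1) = 1
Since 1 divides 7, solutions exist.

Step 2: Apply extended Euclidean algorithm to find gcd.
We find integers such that 3*x0 + 1*y0 = 1

Step 3: Scale the particular solution.
Multiply by 7/1 = 7:
c = 0, d = 7

Step 4: Verify.
3*(0) + 1*(7) = 7 = 7 ✓

c = 0, d = 7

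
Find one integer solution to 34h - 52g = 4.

Step 1: Check solvability.
gcd(34, 52) = 2
Since 2 divides 4, solutions exist.

Step 2: Apply extended Euclidean algorithm to find gcd.
We find integers such that 34*x0 + 52*y0 = 2

Step 3: Scale the particular solution.
Multiply by 4/2 = 2:
h = -6, g = -4

Step 4: Verify.
34*(-6) - 52*(-4) = 4 = 4 ✓

h = -6, g = -4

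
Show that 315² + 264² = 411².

Compute a² + b²:
315² + 264² = 99225 + 69696 = 168921
Compute c²:
411² = 168921
Since 168921 = 168921, it is a Pythagorean triple.

Yes, it is a Pythagorean triple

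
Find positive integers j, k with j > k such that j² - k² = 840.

Factor: j² - k² = (j+k)(j-k) = 840.
We need two factors of 840 with the same parity.
Use j+k = 420 and j-k = 2 (product 420·2 = 840).
Adding: 2j = 422, so j = 211.
Subtracting: 2k = 418, so k = 209.
Check: 211² - 209² = 44521 - 43681 = 840 ✓

j = 211, k = 209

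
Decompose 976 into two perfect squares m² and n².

We need to find integers m, n > 0 such that m² + n² = 976.
Trying m = 20: n² = 976 - 20² = 976 - 400 = 576
n = 24
Check: 20² + 24² = 400 + 576 = 976 ✓

976 = 20² + 24²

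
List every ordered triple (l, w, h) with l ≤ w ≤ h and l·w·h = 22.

Iterate l from 1 to ⌊22^(1/3)⌋. For each l dividing 22, iterate w ≥ l with w dividing 22/l, and set h = 22/(l·w).
Triples found (2): (1×1×22), (1×2×11)

(1×1×22), (1×2×11)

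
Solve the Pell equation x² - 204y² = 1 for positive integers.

We seek the smallest positive integers (x, y) with x² - 204y² = 1, i.e., x² = 204y² + 1.
Try successive y values:
y = 1: x² = 204·1² + 1 = 205, not a perfect square
y = 2: x² = 204·2² + 1 = 817, not a perfect square
y = 3: x² = 204·3² + 1 = 1837, not a perfect square
... continuing the search (or via continued fractions) ...
y = 350: x² = 204·350² + 1 = 24990001, x = 4999 ✓

Verify: 4999² - 204·350² = 24990001 - 24990000 = 1 ✓

x = 4999, y = 350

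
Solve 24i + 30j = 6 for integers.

Step 1: Check solvability.
gcd(24, 30) = 6
Since 6 divides 6, solutions exist.

Step 2: Apply extended Euclidean algorithm to find gcd.
We find integers such that 24*x0 + 30*y0 = 6

Step 3: Scale the particular solution.
Multiply by 6/6 = 1:
i = -1, j = 1

Step 4: Verify.
24*(-1) + 30*(1) = 6 = 6 ✓

i = -1, j = 1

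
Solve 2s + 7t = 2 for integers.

Step 1: Check solvability.
gcd(2, 7) = 1
Since 1 divides 2, solutions exist.

Step 2: Apply extended Euclidean algorithm to find gcd.
We find integers such that 2*x0 + 7*y0 = 1

Step 3: Scale the particular solution.
Multiply by 2/1 = 2:
s = -6, t = 2

Step 4: Verify.
2*(-6) + 7*(2) = 2 = 2 ✓

s = -6, t = 2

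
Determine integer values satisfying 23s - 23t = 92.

Step 1: Check solvability.
gcd(23, 23) = 23
Since 23 divides 92, solutions exist.

Step 2: Apply extended Euclidean algorithm to find gcd.
We find integers such that 23*x0 + 23*y0 = 23

Step 3: Scale the particular solution.
Multiply by 92/23 = 4:
s = 0, t = -4

Step 4: Verify.
23*(0) - 23*(-4) = 92 = 92 ✓

s = 0, t = -4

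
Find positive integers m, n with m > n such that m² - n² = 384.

Factor: m² - n² = (m+n)(m-n) = 384.
We need two factors of 384 with the same parity.
Use m+n = 192 and m-n = 2 (product 192·2 = 384).
Adding: 2m = 194, so m = 97.
Subtracting: 2n = 190, so n = 95.
Check: 97² - 95² = 9409 - 9025 = 384 ✓

m = 97, n = 95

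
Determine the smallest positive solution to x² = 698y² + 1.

We seek the smallest positive integers (x, y) with x² - 698y² = 1, i.e., x² = 698y² + 1.
Try successive y values:
y = 1: x² = 698·1² + 1 = 699, not a perfect square
y = 2: x² = 698·2² + 1 = 2793, not a perfect square
y = 3: x² = 698·3² + 1 = 6283, not a perfect square
... continuing the search (or via continued fractions) ...
y = 1968214: x² = 698·1968214² + 1 = 2703958712157609, x = 51999603 ✓

Verify: 51999603² - 698·1968214² = 2703958712157609 - 2703958712157608 = 1 ✓

x = 51999603, y = 1968214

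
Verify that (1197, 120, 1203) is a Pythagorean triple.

Compute a² + b² = 1197² + 120² = 1432809 + 14400 = 1447209
Compute c² = 1203² = 1447209
Since 1447209 = 1447209, confirmed.

Yes, it is a Pythagorean triple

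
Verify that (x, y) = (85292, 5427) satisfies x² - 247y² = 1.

Compute x² = 85292² = 7274725264
Compute 247y² = 247·5427² = 247·29452329 = 7274725263
x² - 247y² = 7274725264 - 7274725263 = 1
Since this equals 1, (85292, 5427) is a solution.

Yes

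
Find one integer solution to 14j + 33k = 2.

Step 1: Check solvability.
gcd(14, 33) = 1
Since 1 divides 2, solutions exist.

Step 2: Apply extended Euclidean algorithm to find gcd.
We find integers such that 14*x0 + 33*y0 = 1

Step 3: Scale the particular solution.
Multiply by 2/1 = 2:
j = -14, k = 6

Step 4: Verify.
14*(-14) + 33*(6) = 2 = 2 ✓

j = -14, k = 6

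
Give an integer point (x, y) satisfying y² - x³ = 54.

Try small integer x values and check whether x³ + 54 is a perfect square.
x = 3: x³ + 54 = 3³ + 54 = 27 + 54 = 81
Is 81 a perfect square? 9² = 81 ✓
So (x, y) = (3, 9) is a solution.

x = 3, y = 9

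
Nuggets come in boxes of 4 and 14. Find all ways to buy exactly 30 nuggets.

We need non-negative integers (x, y) with 4x + 14y = 30.
For each x in 0..7, check if 30 - 4x is a non-negative multiple of 14.
x = 4: 14y = 14, y = 1 ✓

(4 boxes of 4, 1 boxes of 14)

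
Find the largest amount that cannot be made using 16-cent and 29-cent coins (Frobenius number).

For two coprime denominations a and b, the Frobenius number (largest value not representable as a non-negative combination) is ab - a - b.
Here gcd(16, 29) = 1, so they are coprime.
F(16, 29) = 16·29 - 16 - 29 = 464 - 45 = 419

419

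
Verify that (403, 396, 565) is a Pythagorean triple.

Compute a² + b²:
403² + 396² = 162409 + 156816 = 319225
Compute c²:
565² = 319225
Since 319225 = 319225, it is a Pythagorean triple.

Yes, it is a Pythagorean triple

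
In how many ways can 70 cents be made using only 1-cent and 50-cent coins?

We need non-negative integers (x, y) with 1x + 50y = 70.
For each x from 0 to 70, check if (70 - 1x) is a non-negative multiple of 50.
Solutions (x, y): (20,1), (70,0)
Count: 2

2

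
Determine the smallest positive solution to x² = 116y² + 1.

We seek the smallest positive integers (x, y) with x² - 116y² = 1, i.e., x² = 116y² + 1.
Try successive y values:
y = 1: x² = 116·1² + 1 = 117, not a perfect square
y = 2: x² = 116·2² + 1 = 465, not a perfect square
y = 3: x² = 116·3² + 1 = 1045, not a perfect square
... continuing the search (or via continued fractions) ...
y = 910: x² = 116·910² + 1 = 96059601, x = 9801 ✓

Verify: 9801² - 116·910² = 96059601 - 96059600 = 1 ✓

x = 9801, y = 910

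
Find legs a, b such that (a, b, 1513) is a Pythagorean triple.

We need a² + b² = 1513² = 2289169.
Trying: 55² + 1512² = 3025 + 2286144 = 2289169 ✓

(55, 1512, 1513)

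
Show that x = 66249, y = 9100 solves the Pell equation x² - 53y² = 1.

Compute x² = 66249² = 4388930001
Compute 53y² = 53·9100² = 53·82810000 = 4388930000
x² - 53y² = 4388930001 - 4388930000 = 1
Since this equals 1, (66249, 9100) is a solution.

Yes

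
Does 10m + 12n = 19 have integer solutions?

Step 1: Compute gcd(10, 12).
gcd(10, 12) = 2

Step 2: Check divisibility.
Does 2 divide 19? 19 = 2 x 9 + 1, so no.

By the theorem on linear Diophantine equations, 10m + 12n = 19 has integer solutions if and only if gcd(10, 12) divides 19. Since 2 does not divide 19, no solutions exist.

No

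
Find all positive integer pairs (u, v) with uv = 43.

The positive divisors of 43 are: 1, 43.
Each divisor d gives the pair (d, 43/d):
(1, 43), (43, 1)

(1, 43), (43, 1)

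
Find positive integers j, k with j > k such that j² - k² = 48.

Factor: j² - k² = (j+k)(j-k) = 48.
We need two factors of 48 with the same parity.
Use j+k = 24 and j-k = 2 (product 24·2 = 48).
Adding: 2j = 26, so j = 13.
Subtracting: 2k = 22, so k = 11.
Check: 13² - 11² = 169 - 121 = 48 ✓

j = 13, k = 11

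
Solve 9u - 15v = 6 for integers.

Step 1: Check solvability.
gcd(9, 15) = 3
Since 3 divides 6, solutions exist.

Step 2: Apply extended Euclidean algorithm to find gcd.
We find integers such that 9*x0 + 15*y0 = 3

Step 3: Scale the particular solution.
Multiply by 6/3 = 2:
u = 4, v = 2

Step 4: Verify.
9*(4) - 15*(2) = 6 = 6 ✓

u = 4, v = 2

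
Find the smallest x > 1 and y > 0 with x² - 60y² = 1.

We seek the smallest positive integers (x, y) with x² - 60y² = 1, i.e., x² = 60y² + 1.
Try successive y values:
y = 1: x² = 60·1² + 1 = 61, not a perfect square
y = 2: x² = 60·2² + 1 = 241, not a perfect square
y = 3: x² = 60·3² + 1 = 541, not a perfect square
... continuing the search (or via continued fractions) ...
y = 4: x² = 60·4² + 1 = 961, x = 31 ✓

Verify: 31² - 60·4² = 961 - 960 = 1 ✓

x = 31, y = 4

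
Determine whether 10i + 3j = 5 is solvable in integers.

Step 1: Compute gcd(10, 3).
gcd(10, 3) = 1

Step 2: Check divisibility.
Does 1 divide 5? 5 = 1 x 5, so yes.

By the theorem on linear Diophantine equations, 10i + 3j = 5 has integer solutions if and only if gcd(10, 3) divides 5. Since 1 | 5, solutions exist.

Yes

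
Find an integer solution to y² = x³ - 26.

Try small integer x values and check whether x³ - 26 is a perfect square.
x = 3: x³ - 26 = 3³ - 26 = 27 - 26 = 1
Is 1 a perfect square? 1² = 1 ✓
So (x, y) = (3, -1) is a solution.

x = 3, y = -1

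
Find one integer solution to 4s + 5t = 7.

Step 1: Check solvability.
gcd(4, 5) = 1
Since 1 divides 7, solutions exist.

Step 2: Apply extended Euclidean algorithm to find gcd.
We find integers such that 4*x0 + 5*y0 = 1

Step 3: Scale the particular solution.
Multiply by 7/1 = 7:
s = -7, t = 7

Step 4: Verify.
4*(-7) + 5*(7) = 7 = 7 ✓

s = -7, t = 7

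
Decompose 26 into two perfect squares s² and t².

We need to find integers s, t > 0 such that s² + t² = 26.
Trying s = 1: t² = 26 - 1² = 26 - 1 = 25
t = 5
Check: 1² + 5² = 1 + 25 = 26 ✓

26 = 1² + 5²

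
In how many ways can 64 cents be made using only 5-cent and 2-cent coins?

We need non-negative integers (x, y) with 5x + 2y = 64.
For each x from 0 to 12, check if (64 - 5x) is a non-negative multiple of 2.
Solutions (x, y): (0,32), (2,27), (4,22), (6,17), ...
Count: 7

7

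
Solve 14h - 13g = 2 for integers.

Step 1: Check solvability.
gcd(14, 13) = 1
Since 1 divides 2, solutions exist.

Step 2: Apply extended Euclidean algorithm to find gcd.
We find integers such that 14*x0 + 13*y0 = 1

Step 3: Scale the particular solution.
Multiply by 2/1 = 2:
h = 2, g = 2

Step 4: Verify.
14*(2) - 13*(2) = 2 = 2 ✓

h = 2, g = 2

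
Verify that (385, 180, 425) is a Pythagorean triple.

Compute a² + b²:
385² + 180² = 148225 + 32400 = 180625
Compute c²:
425² = 180625
Since 180625 = 180625, it is a Pythagorean triple.

Yes, it is a Pythagorean triple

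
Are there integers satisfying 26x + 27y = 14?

Step 1: Compute gcd(26, 27).
gcd(26, 27) = 1

Step 2: Check divisibility.
Does 1 divide 14? 14 = 1 x 14, so yes.

By the theorem on linear Diophantine equations, 26x + 27y = 14 has integer solutions if and only if gcd(26, 27) divides 14. Since 1 | 14, solutions exist.

Yes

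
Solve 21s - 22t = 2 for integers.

Step 1: Check solvability.
gcd(21, 22) = 1
Since 1 divides 2, solutions exist.

Step 2: Apply extended Euclidean algorithm to find gcd.
We find integers such that 21*x0 + 22*y0 = 1

Step 3: Scale the particular solution.
Multiply by 2/1 = 2:
s = -2, t = -2

Step 4: Verify.
21*(-2) - 22*(-2) = 2 = 2 ✓

s = -2, t = -2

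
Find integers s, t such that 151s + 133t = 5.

Step 1: Check solvability.
gcd(151, 133) = 1
Since 1 divides 5, solutions exist.

Step 2: Apply extended Euclidean algorithm to find gcd.
We find integers such that 151*x0 + 133*y0 = 1

Step 3: Scale the particular solution.
Multiply by 5/1 = 5:
s = 185, t = -210

Step 4: Verify.
151*(185) + 133*(-210) = 5 = 5 ✓

s = 185, t = -210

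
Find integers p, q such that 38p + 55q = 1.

Step 1: Check solvability.
gcd(38, 55) = 1
Since 1 divides 1, solutions exist.

Step 2: Apply extended Euclidean algorithm to find gcd.
We find integers such that 38*x0 + 55*y0 = 1

Step 3: Scale the particular solution.
Multiply by 1/1 = 1:
p = -13, q = 9

Step 4: Verify.
38*(-13) + 55*(9) = 1 = 1 ✓

p = -13, q = 9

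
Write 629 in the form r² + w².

We need to find integers r, w > 0 such that r² + w² = 629.
Trying r = 2: w² = 629 - 2² = 629 - 4 = 625
w = 25
Check: 2² + 25² = 4 + 625 = 629 ✓

629 = 2² + 25²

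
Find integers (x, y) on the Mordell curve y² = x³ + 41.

Try small integer x values and check whether x³ + 41 is a perfect square.
x = 2: x³ + 41 = 2³ + 41 = 8 + 41 = 49
Is 49 a perfect square? 7² = 49 ✓
So (x, y) = (2, 7) is a solution.

x = 2, y = 7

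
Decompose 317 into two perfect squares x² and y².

We need to find integers x, y > 0 such that x² + y² = 317.
Trying x = 11: y² = 317 - 11² = 317 - 121 = 196
y = 14
Check: 11² + 14² = 121 + 196 = 317 ✓

317 = 11² + 14²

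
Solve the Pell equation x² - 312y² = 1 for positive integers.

We seek the smallest positive integers (x, y) with x² - 312y² = 1, i.e., x² = 312y² + 1.
Try successive y values:
y = 1: x² = 312·1² + 1 = 313, not a perfect square
y = 2: x² = 312·2² + 1 = 1249, not a perfect square
y = 3: x² = 312·3² + 1 = 2809, x = 53 ✓

Verify: 53² - 312·3² = 2809 - 2808 = 1 ✓

x = 53, y = 3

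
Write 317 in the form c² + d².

We need to find integers c, d > 0 such that c² + d² = 317.
Trying c = 11: d² = 317 - 11² = 317 - 121 = 196
d = 14
Check: 11² + 14² = 121 + 196 = 317 ✓

317 = 11² + 14²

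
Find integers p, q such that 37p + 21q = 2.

Step 1: Check solvability.
gcd(37, 21) = 1
Since 1 divides 2, solutions exist.

Step 2: Apply extended Euclidean algorithm to find gcd.
We find integers such that 37*x0 + 21*y0 = 1

Step 3: Scale the particular solution.
Multiply by 2/1 = 2:
p = 8, q = -14

Step 4: Verify.
37*(8) + 21*(-14) = 2 = 2 ✓

p = 8, q = -14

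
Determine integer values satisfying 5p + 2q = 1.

Step 1: Check solvability.
gcd(5, 2) = 1
Since 1 divides 1, solutions exist.

Step 2: Apply extended Euclidean algorithm to find gcd.
We find integers such that 5*x0 + 2*y0 = 1

Step 3: Scale the particular solution.
Multiply by 1/1 = 1:
p = 1, q = -2

Step 4: Verify.
5*(1) + 2*(-2) = 1 = 1 ✓

p = 1, q = -2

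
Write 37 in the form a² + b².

We need to find integers a, b > 0 such that a² + b² = 37.
Trying a = 1: b² = 37 - 1² = 37 - 1 = 36
b = 6
Check: 1² + 6² = 1 + 36 = 37 ✓

37 = 1² + 6²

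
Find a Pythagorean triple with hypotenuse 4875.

We need a² + b² = 4875² = 23765625.
Trying: 171² + 4872² = 29241 + 23736384 = 23765625 ✓

(171, 4872, 4875)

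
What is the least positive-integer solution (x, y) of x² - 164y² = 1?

We seek the smallest positive integers (x, y) with x² - 164y² = 1, i.e., x² = 164y² + 1.
Try successive y values:
y = 1: x² = 164·1² + 1 = 165, not a perfect square
y = 2: x² = 164·2² + 1 = 657, not a perfect square
y = 3: x² = 164·3² + 1 = 1477, not a perfect square
... continuing the search (or via continued fractions) ...
y = 160: x² = 164·160² + 1 = 4198401, x = 2049 ✓

Verify: 2049² - 164·160² = 4198401 - 4198400 = 1 ✓

x = 2049, y = 160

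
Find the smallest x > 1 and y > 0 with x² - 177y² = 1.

We seek the smallest positive integers (x, y) with x² - 177y² = 1, i.e., x² = 177y² + 1.
Try successive y values:
y = 1: x² = 177·1² + 1 = 178, not a perfect square
y = 2: x² = 177·2² + 1 = 709, not a perfect square
y = 3: x² = 177·3² + 1 = 1594, not a perfect square
... continuing the search (or via continued fractions) ...
y = 4692: x² = 177·4692² + 1 = 3896630929, x = 62423 ✓

Verify: 62423² - 177·4692² = 3896630929 - 3896630928 = 1 ✓

x = 62423, y = 4692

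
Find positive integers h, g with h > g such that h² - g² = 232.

Factor: h² - g² = (h+g)(h-g) = 232.
We need two factors of 232 with the same parity.
Use h+g = 116 and h-g = 2 (product 116·2 = 232).
Adding: 2h = 118, so h = 59.
Subtracting: 2g = 114, so g = 57.
Check: 59² - 57² = 3481 - 3249 = 232 ✓

h = 59, g = 57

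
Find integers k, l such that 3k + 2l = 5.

Step 1: Check solvability.
gcd(3, 2) = 1
Since 1 divides 5, solutions exist.

Step 2: Apply extended Euclidean algorithm to find gcd.
We find integers such that 3*x0 + 2*y0 = 1

Step 3: Scale the particular solution.
Multiply by 5/1 = 5:
k = 5, l = -5

Step 4: Verify.
3*(5) + 2*(-5) = 5 = 5 ✓

k = 5, l = -5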